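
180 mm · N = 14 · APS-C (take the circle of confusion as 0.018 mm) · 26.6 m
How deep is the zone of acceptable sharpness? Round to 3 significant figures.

Hyperfocal distance H = f²/(N·c) + f = 180²/(14 × 0.018) + 180 = 32400/0.252 + 180 ≈ 128751.4 mm ≈ 128.8 m.
Near limit Dn = s·(H − f)/(H + s − 2f) = 26600 × (128751.4 − 180) / (128751.4 + 26600 − 2 × 180) = 26600 × 128571.4 / 154991.4 ≈ 22066 mm.
Far limit Df = s·(H − f)/(H − s) = 26600 × (128751.4 − 180) / (128751.4 − 26600) = 26600 × 128571.4 / 102151.4 ≈ 33480 mm.
Depth of field = Df − Dn = 33480 − 22066 ≈ 11414 mm ≈ 11.4 m.

11.4 m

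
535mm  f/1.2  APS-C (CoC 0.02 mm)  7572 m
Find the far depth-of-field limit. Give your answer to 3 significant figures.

Hyperfocal distance H = f²/(N·c) + f = 535²/(1.2 × 0.02) + 535 = 286225/0.024 + 535 ≈ 11926576.7 mm ≈ 11927 m.
Far limit Df = s·(H − f)/(H − s) = 7572000 × (11926576.7 − 535) / (11926576.7 − 7572000) = 7572000 × 11926041.7 / 4354576.7 ≈ 20737719 mm ≈ 20700 m.

20700 m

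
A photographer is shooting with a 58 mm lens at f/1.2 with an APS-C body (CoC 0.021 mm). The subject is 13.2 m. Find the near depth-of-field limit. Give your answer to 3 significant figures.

12.0 m

Hyperfocal distance H = f²/(N·c) + f = 58²/(1.2 × 0.021) + 58 = 3364/0.0252 + 58 ≈ 133550.1 mm ≈ 133.6 m.
Near limit Dn = s·(H − f)/(H + s − 2f) = 13200 × (133550.1 − 58) / (133550.1 + 13200 − 2 × 58) = 13200 × 133492.1 / 146634.1 ≈ 12017 mm ≈ 12.0 m.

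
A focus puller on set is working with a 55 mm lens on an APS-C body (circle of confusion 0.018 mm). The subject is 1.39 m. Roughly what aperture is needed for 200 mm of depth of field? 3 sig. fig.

f/9.01

Write h = H − f = f²/(N·c). The thin-lens limits are Dn = s·h/(h + (s−f)) and Df = s·h/(h − (s−f)), so DoF = Df − Dn = 2·s·(s−f)·h / (h² − (s−f)²).
That is a quadratic in h: DoF·h² − 2·s·(s−f)·h − DoF·(s−f)² = 0 ⇒ h = (s−f)·(s + √(s² + DoF²)) / DoF = 1335 × (1390 + √(1390² + 200²)) / 200 = 1335 × (1390 + 1404.31) / 200 ≈ 18652 mm.
Then N = f²/(c·h) = 55² / (0.018 × 18652) = 3025 / 335.74 ≈ 9.01.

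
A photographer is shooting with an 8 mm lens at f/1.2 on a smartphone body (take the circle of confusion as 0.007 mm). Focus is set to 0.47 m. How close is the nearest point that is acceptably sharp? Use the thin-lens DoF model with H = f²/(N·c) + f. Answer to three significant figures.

Hyperfocal distance H = f²/(N·c) + f = 8²/(1.2 × 0.007) + 8 = 64/0.0084 + 8 ≈ 7627.0 mm ≈ 7.627 m.
Near limit Dn = s·(H − f)/(H + s − 2f) = 470 × (7627.0 − 8) / (7627.0 + 470 − 2 × 8) = 470 × 7619.0 / 8081.0 ≈ 443.13 mm.

443 mm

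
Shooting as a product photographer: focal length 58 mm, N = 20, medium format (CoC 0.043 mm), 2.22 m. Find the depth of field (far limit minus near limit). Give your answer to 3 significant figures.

Hyperfocal distance H = f²/(N·c) + f = 58²/(20 × 0.043) + 58 = 3364/0.86 + 58 ≈ 3969.6 mm ≈ 3.970 m.
Near limit Dn = s·(H − f)/(H + s − 2f) = 2220 × (3969.6 − 58) / (3969.6 + 2220 − 2 × 58) = 2220 × 3911.6 / 6073.6 ≈ 1429.8 mm.
Far limit Df = s·(H − f)/(H − s) = 2220 × (3969.6 − 58) / (3969.6 − 2220) = 2220 × 3911.6 / 1749.6 ≈ 4963.2 mm.
Depth of field = Df − Dn = 4963.2 − 1429.8 ≈ 3533.4 mm ≈ 3.53 m.

3.53 m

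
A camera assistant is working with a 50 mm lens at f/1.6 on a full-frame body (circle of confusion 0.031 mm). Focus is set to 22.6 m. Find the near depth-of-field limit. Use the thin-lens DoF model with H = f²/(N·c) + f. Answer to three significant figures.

15.6 m

Hyperfocal distance H = f²/(N·c) + f = 50²/(1.6 × 0.031) + 50 = 2500/0.0496 + 50 ≈ 50453.2 mm ≈ 50.45 m.
Near limit Dn = s·(H − f)/(H + s − 2f) = 22600 × (50453.2 − 50) / (50453.2 + 22600 − 2 × 50) = 22600 × 50403.2 / 72953.2 ≈ 15614 mm ≈ 15.6 m.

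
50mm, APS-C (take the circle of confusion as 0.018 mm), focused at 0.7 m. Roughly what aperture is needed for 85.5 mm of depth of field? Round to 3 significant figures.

Write h = H − f = f²/(N·c). The thin-lens limits are Dn = s·h/(h + (s−f)) and Df = s·h/(h − (s−f)), so DoF = Df − Dn = 2·s·(s−f)·h / (h² − (s−f)²).
That is a quadratic in h: DoF·h² − 2·s·(s−f)·h − DoF·(s−f)² = 0 ⇒ h = (s−f)·(s + √(s² + DoF²)) / DoF = 650 × (700 + √(700² + 85.5²)) / 85.5 = 650 × (700 + 705.202) / 85.5 ≈ 10683 mm.
Then N = f²/(c·h) = 50² / (0.018 × 10683) = 2500 / 192.29 ≈ 13.

f/13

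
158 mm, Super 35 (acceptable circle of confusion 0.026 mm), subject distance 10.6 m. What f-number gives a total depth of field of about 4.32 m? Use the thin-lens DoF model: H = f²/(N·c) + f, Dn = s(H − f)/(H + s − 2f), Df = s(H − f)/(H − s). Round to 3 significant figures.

f/18

Write h = H − f = f²/(N·c). The thin-lens limits are Dn = s·h/(h + (s−f)) and Df = s·h/(h − (s−f)), so DoF = Df − Dn = 2·s·(s−f)·h / (h² − (s−f)²).
That is a quadratic in h: DoF·h² − 2·s·(s−f)·h − DoF·(s−f)² = 0 ⇒ h = (s−f)·(s + √(s² + DoF²)) / DoF = 10442 × (10600 + √(10600² + 4320²)) / 4320 = 10442 × (10600 + 11446.5) / 4320 ≈ 53289 mm.
Then N = f²/(c·h) = 158² / (0.026 × 53289) = 24964 / 1385.5 ≈ 18.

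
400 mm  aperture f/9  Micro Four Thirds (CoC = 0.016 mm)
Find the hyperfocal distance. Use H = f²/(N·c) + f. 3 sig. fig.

Hyperfocal distance H = f²/(N·c) + f = 400²/(9 × 0.016) + 400 = 160000/0.144 + 400 ≈ 1111511.1 mm ≈ 1110 m.

1110 m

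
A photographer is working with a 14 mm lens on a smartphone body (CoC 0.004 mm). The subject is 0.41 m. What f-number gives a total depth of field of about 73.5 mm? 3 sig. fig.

Write h = H − f = f²/(N·c). The thin-lens limits are Dn = s·h/(h + (s−f)) and Df = s·h/(h − (s−f)), so DoF = Df − Dn = 2·s·(s−f)·h / (h² − (s−f)²).
That is a quadratic in h: DoF·h² − 2·s·(s−f)·h − DoF·(s−f)² = 0 ⇒ h = (s−f)·(s + √(s² + DoF²)) / DoF = 396 × (410 + √(410² + 73.5²)) / 73.5 = 396 × (410 + 416.536) / 73.5 ≈ 4453.2 mm.
Then N = f²/(c·h) = 14² / (0.004 × 4453.2) = 196 / 17.813 ≈ 11.

f/11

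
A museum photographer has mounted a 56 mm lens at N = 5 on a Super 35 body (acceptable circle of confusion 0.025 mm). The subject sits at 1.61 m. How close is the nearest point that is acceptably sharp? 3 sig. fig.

Hyperfocal distance H = f²/(N·c) + f = 56²/(5 × 0.025) + 56 = 3136/0.125 + 56 ≈ 25144.0 mm ≈ 25.14 m.
Near limit Dn = s·(H − f)/(H + s − 2f) = 1610 × (25144.0 − 56) / (25144.0 + 1610 − 2 × 56) = 1610 × 25088.0 / 26642.0 ≈ 1516.1 mm ≈ 1.52 m.

1.52 m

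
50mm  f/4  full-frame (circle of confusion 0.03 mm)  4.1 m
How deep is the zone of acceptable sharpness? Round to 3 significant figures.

Hyperfocal distance H = f²/(N·c) + f = 50²/(4 × 0.03) + 50 = 2500/0.12 + 50 ≈ 20883.3 mm ≈ 20.88 m.
Near limit Dn = s·(H − f)/(H + s − 2f) = 4100 × (20883.3 − 50) / (20883.3 + 4100 − 2 × 50) = 4100 × 20833.3 / 24883.3 ≈ 3432.7 mm.
Far limit Df = s·(H − f)/(H − s) = 4100 × (20883.3 − 50) / (20883.3 − 4100) = 4100 × 20833.3 / 16783.3 ≈ 5089.4 mm.
Depth of field = Df − Dn = 5089.4 − 3432.7 ≈ 1656.7 mm ≈ 1.66 m.

1.66 m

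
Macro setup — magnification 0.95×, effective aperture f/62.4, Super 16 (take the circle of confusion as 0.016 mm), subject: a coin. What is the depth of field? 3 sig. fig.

At magnification m, DoF ≈ 2·N_eff·c/m² = 2 × 62.4 × 0.016 / 0.95² = 1.997 / 0.9025 ≈ 2.21 mm.

2.21 mm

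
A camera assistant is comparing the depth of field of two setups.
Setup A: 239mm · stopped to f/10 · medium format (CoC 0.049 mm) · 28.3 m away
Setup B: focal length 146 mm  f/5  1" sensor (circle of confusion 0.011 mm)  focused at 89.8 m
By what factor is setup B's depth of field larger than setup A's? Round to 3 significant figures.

3.04

Setup A: H = 239²/(10×0.049) + 239 ≈ 116812.5 mm; DoF = Df − Dn = 37272 − 22809 ≈ 14463 mm.
Setup B: H = 146²/(5×0.011) + 146 ≈ 387709.6 mm; DoF = Df − Dn = 116825 − 72929 ≈ 43896 mm.
Ratio = 43896 / 14463 ≈ 3.04.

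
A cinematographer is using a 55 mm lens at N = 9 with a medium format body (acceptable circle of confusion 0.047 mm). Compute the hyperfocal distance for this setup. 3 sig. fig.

7.21 m

Hyperfocal distance H = f²/(N·c) + f = 55²/(9 × 0.047) + 55 = 3025/0.423 + 55 ≈ 7206.3 mm ≈ 7.21 m.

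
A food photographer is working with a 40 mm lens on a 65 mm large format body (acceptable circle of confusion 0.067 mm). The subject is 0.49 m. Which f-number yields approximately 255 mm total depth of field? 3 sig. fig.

f/13

Write h = H − f = f²/(N·c). The thin-lens limits are Dn = s·h/(h + (s−f)) and Df = s·h/(h − (s−f)), so DoF = Df − Dn = 2·s·(s−f)·h / (h² − (s−f)²).
That is a quadratic in h: DoF·h² − 2·s·(s−f)·h − DoF·(s−f)² = 0 ⇒ h = (s−f)·(s + √(s² + DoF²)) / DoF = 450 × (490 + √(490² + 255²)) / 255 = 450 × (490 + 552.381) / 255 ≈ 1839.5 mm.
Then N = f²/(c·h) = 40² / (0.067 × 1839.5) = 1600 / 123.25 ≈ 13.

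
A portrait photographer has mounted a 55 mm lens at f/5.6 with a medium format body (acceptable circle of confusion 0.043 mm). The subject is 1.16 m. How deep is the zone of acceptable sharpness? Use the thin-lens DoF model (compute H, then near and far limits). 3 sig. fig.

206 mm

Hyperfocal distance H = f²/(N·c) + f = 55²/(5.6 × 0.043) + 55 = 3025/0.2408 + 55 ≈ 12617.3 mm ≈ 12.62 m.
Near limit Dn = s·(H − f)/(H + s − 2f) = 1160 × (12617.3 − 55) / (12617.3 + 1160 − 2 × 55) = 1160 × 12562.3 / 13667.3 ≈ 1066.21 mm.
Far limit Df = s·(H − f)/(H − s) = 1160 × (12617.3 − 55) / (12617.3 − 1160) = 1160 × 12562.3 / 11457.3 ≈ 1271.88 mm.
Depth of field = Df − Dn = 1271.88 − 1066.21 ≈ 205.67 mm.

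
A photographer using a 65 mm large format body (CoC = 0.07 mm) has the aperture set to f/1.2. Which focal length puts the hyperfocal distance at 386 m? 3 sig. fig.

From H = f²/(N·c) + f, with f ≪ H: f ≈ √(H·N·c) = √(386000 × 1.2 × 0.07) = √32424 ≈ 180.1 mm.
The +f correction barely moves this — solving exactly, f² + N·c·f − N·c·H = 0 ⇒ f = (−N·c + √((N·c)² + 4·N·c·H))/2 = (−0.084 + √129696)/2 ≈ 180.02 mm, so f ≈ 180 mm.

180 mm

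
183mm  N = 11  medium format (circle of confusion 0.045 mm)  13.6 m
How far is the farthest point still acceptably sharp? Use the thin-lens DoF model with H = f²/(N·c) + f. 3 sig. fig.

17.0 m

Hyperfocal distance H = f²/(N·c) + f = 183²/(11 × 0.045) + 183 = 33489/0.495 + 183 ≈ 67837.5 mm ≈ 67.84 m.
Far limit Df = s·(H − f)/(H − s) = 13600 × (67837.5 − 183) / (67837.5 − 13600) = 13600 × 67654.5 / 54237.5 ≈ 16964 mm ≈ 17.0 m.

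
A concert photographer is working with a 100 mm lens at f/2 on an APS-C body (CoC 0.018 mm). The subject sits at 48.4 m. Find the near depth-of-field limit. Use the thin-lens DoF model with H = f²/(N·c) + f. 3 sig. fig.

41.2 m

Hyperfocal distance H = f²/(N·c) + f = 100²/(2 × 0.018) + 100 = 10000/0.036 + 100 ≈ 277877.8 mm ≈ 277.9 m.
Near limit Dn = s·(H − f)/(H + s − 2f) = 48400 × (277877.8 − 100) / (277877.8 + 48400 − 2 × 100) = 48400 × 277777.8 / 326077.8 ≈ 41231 mm ≈ 41.2 m.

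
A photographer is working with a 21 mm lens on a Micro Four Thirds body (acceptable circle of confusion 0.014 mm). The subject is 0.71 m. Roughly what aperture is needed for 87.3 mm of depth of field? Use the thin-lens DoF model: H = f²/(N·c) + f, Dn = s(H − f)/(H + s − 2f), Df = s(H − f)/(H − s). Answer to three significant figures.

Write h = H − f = f²/(N·c). The thin-lens limits are Dn = s·h/(h + (s−f)) and Df = s·h/(h − (s−f)), so DoF = Df − Dn = 2·s·(s−f)·h / (h² − (s−f)²).
That is a quadratic in h: DoF·h² − 2·s·(s−f)·h − DoF·(s−f)² = 0 ⇒ h = (s−f)·(s + √(s² + DoF²)) / DoF = 689 × (710 + √(710² + 87.3²)) / 87.3 = 689 × (710 + 715.347) / 87.3 ≈ 11249 mm.
Then N = f²/(c·h) = 21² / (0.014 × 11249) = 441 / 157.49 ≈ 2.80.

f/2.80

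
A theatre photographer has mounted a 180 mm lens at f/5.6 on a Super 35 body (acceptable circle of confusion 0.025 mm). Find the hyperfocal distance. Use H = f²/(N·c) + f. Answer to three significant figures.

Hyperfocal distance H = f²/(N·c) + f = 180²/(5.6 × 0.025) + 180 = 32400/0.14 + 180 ≈ 231608.6 mm ≈ 232 m.

232 m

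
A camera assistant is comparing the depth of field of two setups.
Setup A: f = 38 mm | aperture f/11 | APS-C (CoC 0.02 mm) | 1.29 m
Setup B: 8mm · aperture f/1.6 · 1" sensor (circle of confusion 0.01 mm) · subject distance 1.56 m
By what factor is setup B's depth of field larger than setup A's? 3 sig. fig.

Setup A: H = 38²/(11×0.02) + 38 ≈ 6601.6 mm; DoF = Df − Dn = 1594.06 − 1083.35 ≈ 510.71 mm.
Setup B: H = 8²/(1.6×0.01) + 8 ≈ 4008.0 mm; DoF = Df − Dn = 2549.0 − 1123.9 ≈ 1425.1 mm.
Ratio = 1425.1 / 510.71 ≈ 2.79.

2.79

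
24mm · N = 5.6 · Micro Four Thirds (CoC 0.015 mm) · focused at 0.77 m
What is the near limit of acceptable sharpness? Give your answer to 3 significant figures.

Hyperfocal distance H = f²/(N·c) + f = 24²/(5.6 × 0.015) + 24 = 576/0.084 + 24 ≈ 6881.1 mm ≈ 6.881 m.
Near limit Dn = s·(H − f)/(H + s − 2f) = 770 × (6881.1 − 24) / (6881.1 + 770 − 2 × 24) = 770 × 6857.1 / 7603.1 ≈ 694.45 mm ≈ 0.694 m.

0.694 m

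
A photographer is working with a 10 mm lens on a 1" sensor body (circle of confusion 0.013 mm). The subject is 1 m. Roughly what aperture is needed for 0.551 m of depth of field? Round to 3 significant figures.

f/2.00

Write h = H − f = f²/(N·c). The thin-lens limits are Dn = s·h/(h + (s−f)) and Df = s·h/(h − (s−f)), so DoF = Df − Dn = 2·s·(s−f)·h / (h² − (s−f)²).
That is a quadratic in h: DoF·h² − 2·s·(s−f)·h − DoF·(s−f)² = 0 ⇒ h = (s−f)·(s + √(s² + DoF²)) / DoF = 990 × (1000 + √(1000² + 551²)) / 551 = 990 × (1000 + 1141.75) / 551 ≈ 3848.2 mm.
Then N = f²/(c·h) = 10² / (0.013 × 3848.2) = 100 / 50.026 ≈ 2.00.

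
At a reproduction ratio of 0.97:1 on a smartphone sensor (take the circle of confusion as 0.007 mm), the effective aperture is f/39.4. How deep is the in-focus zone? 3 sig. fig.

At magnification m, DoF ≈ 2·N_eff·c/m² = 2 × 39.4 × 0.007 / 0.97² = 0.5516 / 0.9409 ≈ 0.586 mm.

0.586 mm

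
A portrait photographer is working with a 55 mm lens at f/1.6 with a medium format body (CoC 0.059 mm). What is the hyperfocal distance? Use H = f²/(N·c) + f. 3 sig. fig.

32.1 m

Hyperfocal distance H = f²/(N·c) + f = 55²/(1.6 × 0.059) + 55 = 3025/0.0944 + 55 ≈ 32099.5 mm ≈ 32.1 m.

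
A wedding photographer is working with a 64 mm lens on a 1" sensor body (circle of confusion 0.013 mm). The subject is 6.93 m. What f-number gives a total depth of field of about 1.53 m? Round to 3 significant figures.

f/5.01

Write h = H − f = f²/(N·c). The thin-lens limits are Dn = s·h/(h + (s−f)) and Df = s·h/(h − (s−f)), so DoF = Df − Dn = 2·s·(s−f)·h / (h² − (s−f)²).
That is a quadratic in h: DoF·h² − 2·s·(s−f)·h − DoF·(s−f)² = 0 ⇒ h = (s−f)·(s + √(s² + DoF²)) / DoF = 6866 × (6930 + √(6930² + 1530²)) / 1530 = 6866 × (6930 + 7096.89) / 1530 ≈ 62947 mm.
Then N = f²/(c·h) = 64² / (0.013 × 62947) = 4096 / 818.31 ≈ 5.01.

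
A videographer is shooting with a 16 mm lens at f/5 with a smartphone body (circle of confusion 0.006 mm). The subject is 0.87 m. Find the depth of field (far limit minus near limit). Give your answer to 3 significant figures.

Hyperfocal distance H = f²/(N·c) + f = 16²/(5 × 0.006) + 16 = 256/0.03 + 16 ≈ 8549.3 mm ≈ 8.549 m.
Near limit Dn = s·(H − f)/(H + s − 2f) = 870 × (8549.3 − 16) / (8549.3 + 870 − 2 × 16) = 870 × 8533.3 / 9387.3 ≈ 790.85 mm.
Far limit Df = s·(H − f)/(H − s) = 870 × (8549.3 − 16) / (8549.3 − 870) = 870 × 8533.3 / 7679.3 ≈ 966.75 mm.
Depth of field = Df − Dn = 966.75 − 790.85 ≈ 175.90 mm.

176 mm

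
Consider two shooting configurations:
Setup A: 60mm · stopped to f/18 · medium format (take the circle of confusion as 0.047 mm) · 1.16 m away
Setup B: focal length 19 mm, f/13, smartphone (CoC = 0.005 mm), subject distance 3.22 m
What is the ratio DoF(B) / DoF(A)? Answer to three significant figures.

8.65

Setup A: H = 60²/(18×0.047) + 60 ≈ 4315.3 mm; DoF = Df − Dn = 1564.40 − 921.73 ≈ 642.67 mm.
Setup B: H = 19²/(13×0.005) + 19 ≈ 5572.8 mm; DoF = Df − Dn = 7600.7 − 2042.7 ≈ 5558.0 mm.
Ratio = 5558.0 / 642.67 ≈ 8.65.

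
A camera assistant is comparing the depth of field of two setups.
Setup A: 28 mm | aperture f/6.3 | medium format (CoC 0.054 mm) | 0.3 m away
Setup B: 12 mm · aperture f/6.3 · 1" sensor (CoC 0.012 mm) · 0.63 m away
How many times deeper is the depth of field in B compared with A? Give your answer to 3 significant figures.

Setup A: H = 28²/(6.3×0.054) + 28 ≈ 2332.5 mm; DoF = Df − Dn = 340.147 − 268.329 ≈ 71.818 mm.
Setup B: H = 12²/(6.3×0.012) + 12 ≈ 1916.8 mm; DoF = Df − Dn = 932.57 − 475.67 ≈ 456.90 mm.
Ratio = 456.90 / 71.818 ≈ 6.36.

6.36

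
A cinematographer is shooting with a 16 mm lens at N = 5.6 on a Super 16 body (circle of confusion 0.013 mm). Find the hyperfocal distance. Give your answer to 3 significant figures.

Hyperfocal distance H = f²/(N·c) + f = 16²/(5.6 × 0.013) + 16 = 256/0.0728 + 16 ≈ 3532.5 mm ≈ 3.53 m.

3.53 m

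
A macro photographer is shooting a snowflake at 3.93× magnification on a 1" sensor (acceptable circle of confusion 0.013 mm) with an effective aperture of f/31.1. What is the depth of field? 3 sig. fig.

At magnification m, DoF ≈ 2·N_eff·c/m² = 2 × 31.1 × 0.013 / 3.93² = 0.8086 / 15.44 ≈ 0.0524 mm.

0.0524 mm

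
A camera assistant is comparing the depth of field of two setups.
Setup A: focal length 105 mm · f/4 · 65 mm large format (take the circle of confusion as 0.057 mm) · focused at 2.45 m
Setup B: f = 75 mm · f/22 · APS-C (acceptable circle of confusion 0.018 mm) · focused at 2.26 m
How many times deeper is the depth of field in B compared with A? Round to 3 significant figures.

2.99

Setup A: H = 105²/(4×0.057) + 105 ≈ 48460.3 mm; DoF = Df − Dn = 2574.87 − 2336.68 ≈ 238.19 mm.
Setup B: H = 75²/(22×0.018) + 75 ≈ 14279.5 mm; DoF = Df − Dn = 2670.84 − 1958.70 ≈ 712.14 mm.
Ratio = 712.14 / 238.19 ≈ 2.99.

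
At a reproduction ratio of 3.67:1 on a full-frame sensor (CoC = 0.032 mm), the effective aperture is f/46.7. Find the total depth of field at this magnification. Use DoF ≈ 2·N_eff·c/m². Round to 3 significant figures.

At magnification m, DoF ≈ 2·N_eff·c/m² = 2 × 46.7 × 0.032 / 3.67² = 2.989 / 13.47 ≈ 0.222 mm.

0.222 mm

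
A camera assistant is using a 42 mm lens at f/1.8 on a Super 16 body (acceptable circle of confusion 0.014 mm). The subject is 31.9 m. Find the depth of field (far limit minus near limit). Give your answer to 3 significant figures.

Hyperfocal distance H = f²/(N·c) + f = 42²/(1.8 × 0.014) + 42 = 1764/0.0252 + 42 ≈ 70042.0 mm ≈ 70.04 m.
Near limit Dn = s·(H − f)/(H + s − 2f) = 31900 × (70042.0 − 42) / (70042.0 + 31900 − 2 × 42) = 31900 × 70000.0 / 101858.0 ≈ 21923 mm.
Far limit Df = s·(H − f)/(H − s) = 31900 × (70042.0 − 42) / (70042.0 − 31900) = 31900 × 70000.0 / 38142.0 ≈ 58544 mm.
Depth of field = Df − Dn = 58544 − 21923 ≈ 36621 mm ≈ 36.6 m.

36.6 m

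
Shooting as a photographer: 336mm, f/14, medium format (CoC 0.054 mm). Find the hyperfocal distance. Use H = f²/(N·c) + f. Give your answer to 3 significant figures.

150 m

Hyperfocal distance H = f²/(N·c) + f = 336²/(14 × 0.054) + 336 = 112896/0.756 + 336 ≈ 149669.3 mm ≈ 150 m.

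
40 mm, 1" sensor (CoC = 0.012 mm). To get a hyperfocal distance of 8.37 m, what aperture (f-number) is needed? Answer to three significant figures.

f/16

Rearrange H = f²/(N·c) + f for N: N = f² / ((H − f)·c).
N = 40² / ((8370 − 40) × 0.012) = 1600 / 99.96 ≈ 16.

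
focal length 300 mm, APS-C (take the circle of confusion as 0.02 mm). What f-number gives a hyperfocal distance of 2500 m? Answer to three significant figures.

f/1.80

Rearrange H = f²/(N·c) + f for N: N = f² / ((H − f)·c).
N = 300² / ((2500000 − 300) × 0.02) = 90000 / 49994 ≈ 1.80.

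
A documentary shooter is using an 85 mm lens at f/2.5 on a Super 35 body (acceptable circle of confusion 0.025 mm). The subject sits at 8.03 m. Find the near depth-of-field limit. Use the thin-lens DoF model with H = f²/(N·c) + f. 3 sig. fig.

7.51 m

Hyperfocal distance H = f²/(N·c) + f = 85²/(2.5 × 0.025) + 85 = 7225/0.0625 + 85 ≈ 115685.0 mm ≈ 115.7 m.
Near limit Dn = s·(H − f)/(H + s − 2f) = 8030 × (115685.0 − 85) / (115685.0 + 8030 − 2 × 85) = 8030 × 115600.0 / 123545.0 ≈ 7513.6 mm ≈ 7.51 m.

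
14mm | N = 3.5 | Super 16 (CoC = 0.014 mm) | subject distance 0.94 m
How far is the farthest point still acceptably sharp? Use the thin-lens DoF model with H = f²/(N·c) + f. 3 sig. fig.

Hyperfocal distance H = f²/(N·c) + f = 14²/(3.5 × 0.014) + 14 = 196/0.049 + 14 ≈ 4014.0 mm ≈ 4.014 m.
Far limit Df = s·(H − f)/(H − s) = 940 × (4014.0 − 14) / (4014.0 − 940) = 940 × 4000.0 / 3074.0 ≈ 1223.2 mm ≈ 1.22 m.

1.22 m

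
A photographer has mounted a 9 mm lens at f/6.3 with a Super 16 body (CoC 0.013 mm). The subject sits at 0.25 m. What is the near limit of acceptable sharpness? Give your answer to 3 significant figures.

Hyperfocal distance H = f²/(N·c) + f = 9²/(6.3 × 0.013) + 9 = 81/0.0819 + 9 ≈ 998.0 mm ≈ 0.998 m.
Near limit Dn = s·(H − f)/(H + s − 2f) = 250 × (998.0 − 9) / (998.0 + 250 − 2 × 9) = 250 × 989.0 / 1230.0 ≈ 201.02 mm.

201 mm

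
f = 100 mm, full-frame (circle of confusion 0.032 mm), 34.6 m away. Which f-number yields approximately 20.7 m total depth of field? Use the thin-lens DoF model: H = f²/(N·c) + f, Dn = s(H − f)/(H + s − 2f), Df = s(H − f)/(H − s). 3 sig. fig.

f/2.50

Write h = H − f = f²/(N·c). The thin-lens limits are Dn = s·h/(h + (s−f)) and Df = s·h/(h − (s−f)), so DoF = Df − Dn = 2·s·(s−f)·h / (h² − (s−f)²).
That is a quadratic in h: DoF·h² − 2·s·(s−f)·h − DoF·(s−f)² = 0 ⇒ h = (s−f)·(s + √(s² + DoF²)) / DoF = 34500 × (34600 + √(34600² + 20700²)) / 20700 = 34500 × (34600 + 40319.4) / 20700 ≈ 124866 mm.
Then N = f²/(c·h) = 100² / (0.032 × 124866) = 10000 / 3995.7 ≈ 2.50.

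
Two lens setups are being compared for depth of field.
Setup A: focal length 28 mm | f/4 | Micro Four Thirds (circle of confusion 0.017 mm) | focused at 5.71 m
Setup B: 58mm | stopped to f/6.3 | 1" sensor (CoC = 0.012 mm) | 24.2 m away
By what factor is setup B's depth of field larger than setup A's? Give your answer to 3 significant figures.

Setup A: H = 28²/(4×0.017) + 28 ≈ 11557.4 mm; DoF = Df − Dn = 11258.5 − 3825.0 ≈ 7433.5 mm.
Setup B: H = 58²/(6.3×0.012) + 58 ≈ 44555.4 mm; DoF = Df − Dn = 52902 − 15688 ≈ 37214 mm.
Ratio = 37214 / 7433.5 ≈ 5.01.

5.01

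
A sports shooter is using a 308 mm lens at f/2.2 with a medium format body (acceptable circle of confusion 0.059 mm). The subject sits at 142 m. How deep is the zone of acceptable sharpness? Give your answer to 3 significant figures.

57.2 m

Hyperfocal distance H = f²/(N·c) + f = 308²/(2.2 × 0.059) + 308 = 94864/0.1298 + 308 ≈ 731155.5 mm ≈ 731.2 m.
Near limit Dn = s·(H − f)/(H + s − 2f) = 142000 × (731155.5 − 308) / (731155.5 + 142000 − 2 × 308) = 142000 × 730847.5 / 872539.5 ≈ 118941 mm.
Far limit Df = s·(H − f)/(H − s) = 142000 × (731155.5 − 308) / (731155.5 − 142000) = 142000 × 730847.5 / 589155.5 ≈ 176151 mm.
Depth of field = Df − Dn = 176151 − 118941 ≈ 57210 mm ≈ 57.2 m.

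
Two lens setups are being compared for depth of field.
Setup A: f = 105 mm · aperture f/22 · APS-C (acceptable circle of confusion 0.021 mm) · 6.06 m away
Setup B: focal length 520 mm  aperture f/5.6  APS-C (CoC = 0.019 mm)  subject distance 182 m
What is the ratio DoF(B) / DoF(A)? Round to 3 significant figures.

Setup A: H = 105²/(22×0.021) + 105 ≈ 23968.6 mm; DoF = Df − Dn = 8075.1 − 4849.8 ≈ 3225.3 mm.
Setup B: H = 520²/(5.6×0.019) + 520 ≈ 2541873.4 mm; DoF = Df − Dn = 195996 − 169869 ≈ 26127 mm.
Ratio = 26127 / 3225.3 ≈ 8.10.

8.10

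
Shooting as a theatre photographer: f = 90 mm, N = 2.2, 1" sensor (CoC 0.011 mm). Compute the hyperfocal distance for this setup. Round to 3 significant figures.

Hyperfocal distance H = f²/(N·c) + f = 90²/(2.2 × 0.011) + 90 = 8100/0.0242 + 90 ≈ 334800.7 mm ≈ 335 m.

335 m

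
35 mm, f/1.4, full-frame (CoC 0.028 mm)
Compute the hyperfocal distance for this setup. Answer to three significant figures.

31.3 m

Hyperfocal distance H = f²/(N·c) + f = 35²/(1.4 × 0.028) + 35 = 1225/0.0392 + 35 ≈ 31285.0 mm ≈ 31.3 m.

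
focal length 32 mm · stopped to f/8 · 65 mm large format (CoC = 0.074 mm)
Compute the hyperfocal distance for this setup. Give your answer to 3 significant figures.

Hyperfocal distance H = f²/(N·c) + f = 32²/(8 × 0.074) + 32 = 1024/0.592 + 32 ≈ 1761.7 mm ≈ 1.76 m.

1.76 m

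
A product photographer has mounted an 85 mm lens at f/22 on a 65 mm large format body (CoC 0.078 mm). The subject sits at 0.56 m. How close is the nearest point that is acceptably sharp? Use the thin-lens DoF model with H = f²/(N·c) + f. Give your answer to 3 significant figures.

0.503 m

Hyperfocal distance H = f²/(N·c) + f = 85²/(22 × 0.078) + 85 = 7225/1.716 + 85 ≈ 4295.4 mm ≈ 4.295 m.
Near limit Dn = s·(H − f)/(H + s − 2f) = 560 × (4295.4 − 85) / (4295.4 + 560 − 2 × 85) = 560 × 4210.4 / 4685.4 ≈ 503.23 mm ≈ 0.503 m.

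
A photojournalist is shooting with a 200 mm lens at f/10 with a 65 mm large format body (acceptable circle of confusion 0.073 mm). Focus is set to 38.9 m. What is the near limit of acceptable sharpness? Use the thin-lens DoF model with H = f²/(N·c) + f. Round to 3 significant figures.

Hyperfocal distance H = f²/(N·c) + f = 200²/(10 × 0.073) + 200 = 40000/0.73 + 200 ≈ 54994.5 mm ≈ 54.99 m.
Near limit Dn = s·(H − f)/(H + s − 2f) = 38900 × (54994.5 − 200) / (54994.5 + 38900 − 2 × 200) = 38900 × 54794.5 / 93494.5 ≈ 22798 mm ≈ 22.8 m.

22.8 m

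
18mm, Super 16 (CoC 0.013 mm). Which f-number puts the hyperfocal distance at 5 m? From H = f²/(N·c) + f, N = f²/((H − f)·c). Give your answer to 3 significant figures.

f/5

Rearrange H = f²/(N·c) + f for N: N = f² / ((H − f)·c).
N = 18² / ((5000 − 18) × 0.013) = 324 / 64.77 ≈ 5.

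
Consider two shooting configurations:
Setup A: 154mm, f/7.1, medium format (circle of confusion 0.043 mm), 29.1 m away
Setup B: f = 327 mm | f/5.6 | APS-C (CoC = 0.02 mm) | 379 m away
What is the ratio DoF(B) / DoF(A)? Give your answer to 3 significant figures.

Setup A: H = 154²/(7.1×0.043) + 154 ≈ 77835.0 mm; DoF = Df − Dn = 46384 − 21200 ≈ 25184 mm.
Setup B: H = 327²/(5.6×0.02) + 327 ≈ 955050.2 mm; DoF = Df − Dn = 628140 − 271367 ≈ 356773 mm.
Ratio = 356773 / 25184 ≈ 14.2.

14.2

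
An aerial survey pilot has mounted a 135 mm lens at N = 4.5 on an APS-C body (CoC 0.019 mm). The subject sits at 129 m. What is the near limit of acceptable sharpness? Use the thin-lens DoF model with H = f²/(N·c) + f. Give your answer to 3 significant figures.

Hyperfocal distance H = f²/(N·c) + f = 135²/(4.5 × 0.019) + 135 = 18225/0.0855 + 135 ≈ 213292.9 mm ≈ 213.3 m.
Near limit Dn = s·(H − f)/(H + s − 2f) = 129000 × (213292.9 − 135) / (213292.9 + 129000 − 2 × 135) = 129000 × 213157.9 / 342022.9 ≈ 80396 mm ≈ 80.4 m.

80.4 m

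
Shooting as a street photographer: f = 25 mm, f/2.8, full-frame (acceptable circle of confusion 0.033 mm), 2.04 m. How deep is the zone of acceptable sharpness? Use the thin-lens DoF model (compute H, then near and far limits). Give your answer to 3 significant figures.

Hyperfocal distance H = f²/(N·c) + f = 25²/(2.8 × 0.033) + 25 = 625/0.0924 + 25 ≈ 6789.1 mm ≈ 6.789 m.
Near limit Dn = s·(H − f)/(H + s − 2f) = 2040 × (6789.1 − 25) / (6789.1 + 2040 − 2 × 25) = 2040 × 6764.1 / 8779.1 ≈ 1571.8 mm.
Far limit Df = s·(H − f)/(H − s) = 2040 × (6789.1 − 25) / (6789.1 − 2040) = 2040 × 6764.1 / 4749.1 ≈ 2905.6 mm.
Depth of field = Df − Dn = 2905.6 − 1571.8 ≈ 1333.8 mm ≈ 1.33 m.

1.33 m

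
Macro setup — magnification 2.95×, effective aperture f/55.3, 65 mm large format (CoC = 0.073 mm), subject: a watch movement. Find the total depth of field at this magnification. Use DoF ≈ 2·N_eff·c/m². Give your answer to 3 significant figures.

At magnification m, DoF ≈ 2·N_eff·c/m² = 2 × 55.3 × 0.073 / 2.95² = 8.074 / 8.703 ≈ 0.928 mm.

0.928 mm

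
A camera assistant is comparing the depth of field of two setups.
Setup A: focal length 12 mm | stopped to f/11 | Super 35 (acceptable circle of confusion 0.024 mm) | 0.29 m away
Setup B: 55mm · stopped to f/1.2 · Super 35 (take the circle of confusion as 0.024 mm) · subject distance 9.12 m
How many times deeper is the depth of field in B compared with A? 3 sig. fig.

Setup A: H = 12²/(11×0.024) + 12 ≈ 557.5 mm; DoF = Df − Dn = 591.43 − 192.10 ≈ 399.33 mm.
Setup B: H = 55²/(1.2×0.024) + 55 ≈ 105089.7 mm; DoF = Df − Dn = 9981.4 − 8395.4 ≈ 1586.0 mm.
Ratio = 1586.0 / 399.33 ≈ 3.97.

3.97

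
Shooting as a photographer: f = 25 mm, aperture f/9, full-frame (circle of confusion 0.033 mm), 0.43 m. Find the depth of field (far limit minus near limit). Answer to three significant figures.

Hyperfocal distance H = f²/(N·c) + f = 25²/(9 × 0.033) + 25 = 625/0.297 + 25 ≈ 2129.4 mm ≈ 2.129 m.
Near limit Dn = s·(H − f)/(H + s − 2f) = 430 × (2129.4 − 25) / (2129.4 + 430 − 2 × 25) = 430 × 2104.4 / 2509.4 ≈ 360.60 mm.
Far limit Df = s·(H − f)/(H − s) = 430 × (2129.4 − 25) / (2129.4 − 430) = 430 × 2104.4 / 1699.4 ≈ 532.48 mm.
Depth of field = Df − Dn = 532.48 − 360.60 ≈ 171.88 mm.

172 mm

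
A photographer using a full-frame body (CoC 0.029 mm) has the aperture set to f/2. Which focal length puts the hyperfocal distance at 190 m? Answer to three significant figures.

105 mm

From H = f²/(N·c) + f, with f ≪ H: f ≈ √(H·N·c) = √(190000 × 2 × 0.029) = √11020 ≈ 105.0 mm.
The +f correction barely moves this — solving exactly, f² + N·c·f − N·c·H = 0 ⇒ f = (−N·c + √((N·c)² + 4·N·c·H))/2 = (−0.058 + √44080)/2 ≈ 104.95 mm, so f ≈ 105 mm.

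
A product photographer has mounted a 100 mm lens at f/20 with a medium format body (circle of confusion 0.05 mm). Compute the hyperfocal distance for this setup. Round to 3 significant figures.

10.1 m

Hyperfocal distance H = f²/(N·c) + f = 100²/(20 × 0.05) + 100 = 10000/1 + 100 ≈ 10100.0 mm ≈ 10.1 m.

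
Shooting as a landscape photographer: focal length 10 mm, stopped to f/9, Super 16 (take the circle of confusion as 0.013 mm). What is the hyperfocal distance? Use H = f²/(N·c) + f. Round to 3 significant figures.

0.865 m

Hyperfocal distance H = f²/(N·c) + f = 10²/(9 × 0.013) + 10 = 100/0.117 + 10 ≈ 864.7 mm ≈ 0.865 m.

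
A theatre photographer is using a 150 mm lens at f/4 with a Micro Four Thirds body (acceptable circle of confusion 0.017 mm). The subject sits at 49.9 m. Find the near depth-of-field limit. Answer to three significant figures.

Hyperfocal distance H = f²/(N·c) + f = 150²/(4 × 0.017) + 150 = 22500/0.068 + 150 ≈ 331032.4 mm ≈ 331.0 m.
Near limit Dn = s·(H − f)/(H + s − 2f) = 49900 × (331032.4 − 150) / (331032.4 + 49900 − 2 × 150) = 49900 × 330882.4 / 380632.4 ≈ 43378 mm ≈ 43.4 m.

43.4 m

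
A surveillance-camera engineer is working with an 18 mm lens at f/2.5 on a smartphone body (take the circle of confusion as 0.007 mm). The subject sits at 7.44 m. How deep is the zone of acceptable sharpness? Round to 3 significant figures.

7.11 m

Hyperfocal distance H = f²/(N·c) + f = 18²/(2.5 × 0.007) + 18 = 324/0.0175 + 18 ≈ 18532.3 mm ≈ 18.53 m.
Near limit Dn = s·(H − f)/(H + s − 2f) = 7440 × (18532.3 − 18) / (18532.3 + 7440 − 2 × 18) = 7440 × 18514.3 / 25936.3 ≈ 5310.9 mm.
Far limit Df = s·(H − f)/(H − s) = 7440 × (18532.3 − 18) / (18532.3 − 7440) = 7440 × 18514.3 / 11092.3 ≈ 12418.2 mm.
Depth of field = Df − Dn = 12418.2 − 5310.9 ≈ 7107.3 mm ≈ 7.11 m.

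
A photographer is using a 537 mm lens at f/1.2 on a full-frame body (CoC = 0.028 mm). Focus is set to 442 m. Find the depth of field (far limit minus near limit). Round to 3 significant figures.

45.6 m

Hyperfocal distance H = f²/(N·c) + f = 537²/(1.2 × 0.028) + 537 = 288369/0.0336 + 537 ≈ 8582947.7 mm ≈ 8583 m.
Near limit Dn = s·(H − f)/(H + s − 2f) = 442000 × (8582947.7 − 537) / (8582947.7 + 442000 − 2 × 537) = 442000 × 8582410.7 / 9023873.7 ≈ 420377 mm.
Far limit Df = s·(H − f)/(H − s) = 442000 × (8582947.7 − 537) / (8582947.7 − 442000) = 442000 × 8582410.7 / 8140947.7 ≈ 465969 mm.
Depth of field = Df − Dn = 465969 − 420377 ≈ 45592 mm ≈ 45.6 m.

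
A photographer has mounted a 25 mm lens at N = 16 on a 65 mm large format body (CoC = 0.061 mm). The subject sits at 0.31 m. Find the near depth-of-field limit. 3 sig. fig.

215 mm

Hyperfocal distance H = f²/(N·c) + f = 25²/(16 × 0.061) + 25 = 625/0.976 + 25 ≈ 665.4 mm ≈ 0.665 m.
Near limit Dn = s·(H − f)/(H + s − 2f) = 310 × (665.4 − 25) / (665.4 + 310 − 2 × 25) = 310 × 640.4 / 925.4 ≈ 214.52 mm.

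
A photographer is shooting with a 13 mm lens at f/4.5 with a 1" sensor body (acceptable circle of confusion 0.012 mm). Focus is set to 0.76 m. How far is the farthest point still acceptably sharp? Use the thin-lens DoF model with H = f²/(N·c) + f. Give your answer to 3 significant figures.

0.998 m

Hyperfocal distance H = f²/(N·c) + f = 13²/(4.5 × 0.012) + 13 = 169/0.054 + 13 ≈ 3142.6 mm ≈ 3.143 m.
Far limit Df = s·(H − f)/(H − s) = 760 × (3142.6 − 13) / (3142.6 − 760) = 760 × 3129.6 / 2382.6 ≈ 998.27 mm ≈ 0.998 m.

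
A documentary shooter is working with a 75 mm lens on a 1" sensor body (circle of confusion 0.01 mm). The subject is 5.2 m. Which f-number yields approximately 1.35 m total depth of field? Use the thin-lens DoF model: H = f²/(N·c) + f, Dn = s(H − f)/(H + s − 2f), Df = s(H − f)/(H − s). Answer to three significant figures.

f/14

Write h = H − f = f²/(N·c). The thin-lens limits are Dn = s·h/(h + (s−f)) and Df = s·h/(h − (s−f)), so DoF = Df − Dn = 2·s·(s−f)·h / (h² − (s−f)²).
That is a quadratic in h: DoF·h² − 2·s·(s−f)·h − DoF·(s−f)² = 0 ⇒ h = (s−f)·(s + √(s² + DoF²)) / DoF = 5125 × (5200 + √(5200² + 1350²)) / 1350 = 5125 × (5200 + 5372.38) / 1350 ≈ 40136 mm.
Then N = f²/(c·h) = 75² / (0.01 × 40136) = 5625 / 401.36 ≈ 14.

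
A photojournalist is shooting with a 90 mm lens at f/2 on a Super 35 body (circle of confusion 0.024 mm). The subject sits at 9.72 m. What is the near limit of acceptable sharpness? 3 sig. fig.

Hyperfocal distance H = f²/(N·c) + f = 90²/(2 × 0.024) + 90 = 8100/0.048 + 90 ≈ 168840.0 mm ≈ 168.8 m.
Near limit Dn = s·(H − f)/(H + s − 2f) = 9720 × (168840.0 − 90) / (168840.0 + 9720 − 2 × 90) = 9720 × 168750.0 / 178380.0 ≈ 9195.3 mm ≈ 9.20 m.

9.20 m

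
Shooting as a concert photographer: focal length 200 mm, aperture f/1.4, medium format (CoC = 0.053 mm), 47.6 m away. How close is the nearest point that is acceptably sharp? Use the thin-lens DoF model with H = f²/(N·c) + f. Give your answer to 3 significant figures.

43.8 m

Hyperfocal distance H = f²/(N·c) + f = 200²/(1.4 × 0.053) + 200 = 40000/0.0742 + 200 ≈ 539283.6 mm ≈ 539.3 m.
Near limit Dn = s·(H − f)/(H + s − 2f) = 47600 × (539283.6 − 200) / (539283.6 + 47600 − 2 × 200) = 47600 × 539083.6 / 586483.6 ≈ 43753 mm ≈ 43.8 m.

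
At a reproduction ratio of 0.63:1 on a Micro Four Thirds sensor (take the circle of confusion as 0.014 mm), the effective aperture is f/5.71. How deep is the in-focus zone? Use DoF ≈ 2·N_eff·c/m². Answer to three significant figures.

0.403 mm

At magnification m, DoF ≈ 2·N_eff·c/m² = 2 × 5.71 × 0.014 / 0.63² = 0.1599 / 0.3969 ≈ 0.403 mm.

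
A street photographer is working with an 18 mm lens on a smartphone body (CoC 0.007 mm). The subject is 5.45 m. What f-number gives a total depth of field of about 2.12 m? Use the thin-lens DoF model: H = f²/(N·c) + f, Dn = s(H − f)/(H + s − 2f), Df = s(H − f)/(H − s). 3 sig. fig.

f/1.60

Write h = H − f = f²/(N·c). The thin-lens limits are Dn = s·h/(h + (s−f)) and Df = s·h/(h − (s−f)), so DoF = Df − Dn = 2·s·(s−f)·h / (h² − (s−f)²).
That is a quadratic in h: DoF·h² − 2·s·(s−f)·h − DoF·(s−f)² = 0 ⇒ h = (s−f)·(s + √(s² + DoF²)) / DoF = 5432 × (5450 + √(5450² + 2120²)) / 2120 = 5432 × (5450 + 5847.81) / 2120 ≈ 28948 mm.
Then N = f²/(c·h) = 18² / (0.007 × 28948) = 324 / 202.64 ≈ 1.60.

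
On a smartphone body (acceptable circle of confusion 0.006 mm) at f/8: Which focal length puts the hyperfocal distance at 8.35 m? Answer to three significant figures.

20.0 mm

From H = f²/(N·c) + f, with f ≪ H: f ≈ √(H·N·c) = √(8350 × 8 × 0.006) = √400.80 ≈ 20.02 mm.
The +f correction barely moves this — solving exactly, f² + N·c·f − N·c·H = 0 ⇒ f = (−N·c + √((N·c)² + 4·N·c·H))/2 = (−0.048 + √1603.2)/2 ≈ 19.996 mm, so f ≈ 20.0 mm.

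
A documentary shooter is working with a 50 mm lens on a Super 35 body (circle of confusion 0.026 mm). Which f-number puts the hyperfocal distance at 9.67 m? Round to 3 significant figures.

f/10

Rearrange H = f²/(N·c) + f for N: N = f² / ((H − f)·c).
N = 50² / ((9670 − 50) × 0.026) = 2500 / 250.1 ≈ 10.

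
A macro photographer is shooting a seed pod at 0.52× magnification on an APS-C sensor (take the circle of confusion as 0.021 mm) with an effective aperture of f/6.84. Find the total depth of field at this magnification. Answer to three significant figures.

At magnification m, DoF ≈ 2·N_eff·c/m² = 2 × 6.84 × 0.021 / 0.52² = 0.2873 / 0.2704 ≈ 1.06 mm.

1.06 mm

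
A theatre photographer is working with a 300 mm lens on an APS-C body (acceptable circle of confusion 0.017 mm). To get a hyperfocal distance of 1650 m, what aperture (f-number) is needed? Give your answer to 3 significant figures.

f/3.21

Rearrange H = f²/(N·c) + f for N: N = f² / ((H − f)·c).
N = 300² / ((1650000 − 300) × 0.017) = 90000 / 28045 ≈ 3.21.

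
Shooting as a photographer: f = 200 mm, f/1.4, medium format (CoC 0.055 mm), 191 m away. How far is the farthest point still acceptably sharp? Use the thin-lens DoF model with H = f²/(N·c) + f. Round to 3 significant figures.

302 m

Hyperfocal distance H = f²/(N·c) + f = 200²/(1.4 × 0.055) + 200 = 40000/0.077 + 200 ≈ 519680.5 mm ≈ 519.7 m.
Far limit Df = s·(H − f)/(H − s) = 191000 × (519680.5 − 200) / (519680.5 − 191000) = 191000 × 519480.5 / 328680.5 ≈ 301876 mm ≈ 302 m.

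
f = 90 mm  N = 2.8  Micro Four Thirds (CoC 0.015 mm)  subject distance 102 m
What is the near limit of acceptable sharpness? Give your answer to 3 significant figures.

Hyperfocal distance H = f²/(N·c) + f = 90²/(2.8 × 0.015) + 90 = 8100/0.042 + 90 ≈ 192947.1 mm ≈ 192.9 m.
Near limit Dn = s·(H − f)/(H + s − 2f) = 102000 × (192947.1 − 90) / (192947.1 + 102000 − 2 × 90) = 102000 × 192857.1 / 294767.1 ≈ 66735 mm ≈ 66.7 m.

66.7 m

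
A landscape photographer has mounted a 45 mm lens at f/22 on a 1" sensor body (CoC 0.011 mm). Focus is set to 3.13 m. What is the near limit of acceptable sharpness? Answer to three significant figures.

2.29 m

Hyperfocal distance H = f²/(N·c) + f = 45²/(22 × 0.011) + 45 = 2025/0.242 + 45 ≈ 8412.8 mm ≈ 8.413 m.
Near limit Dn = s·(H − f)/(H + s − 2f) = 3130 × (8412.8 − 45) / (8412.8 + 3130 − 2 × 45) = 3130 × 8367.8 / 11452.8 ≈ 2286.9 mm ≈ 2.29 m.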